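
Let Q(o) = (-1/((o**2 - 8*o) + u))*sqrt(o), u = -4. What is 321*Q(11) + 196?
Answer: 196 - 321*sqrt(11)/29 ≈ 159.29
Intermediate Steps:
Q(o) = -sqrt(o)/(-4 + o**2 - 8*o) (Q(o) = (-1/((o**2 - 8*o) - 4))*sqrt(o) = (-1/(-4 + o**2 - 8*o))*sqrt(o) = -sqrt(o)/(-4 + o**2 - 8*o))
321*Q(11) + 196 = 321*(sqrt(11)/(4 - 1*11**2 + 8*11)) + 196 = 321*(sqrt(11)/(4 - 1*121 + 88)) + 196 = 321*(sqrt(11)/(4 - 121 + 88)) + 196 = 321*(sqrt(11)/(-29)) + 196 = 321*(sqrt(11)*(-1/29)) + 196 = 321*(-sqrt(11)/29) + 196 = -321*sqrt(11)/29 + 196 = 196 - 321*sqrt(11)/29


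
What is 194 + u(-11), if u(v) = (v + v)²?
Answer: 678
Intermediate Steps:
u(v) = 4*v² (u(v) = (2*v)² = 4*v²)
194 + u(-11) = 194 + 4*(-11)² = 194 + 4*121 = 194 + 484 = 678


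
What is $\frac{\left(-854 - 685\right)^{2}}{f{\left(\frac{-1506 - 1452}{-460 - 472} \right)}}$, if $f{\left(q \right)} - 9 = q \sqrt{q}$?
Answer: $\frac{79893920854872}{183760931} - \frac{60459919722 \sqrt{689214}}{183760931} \approx 1.6163 \cdot 10^{5}$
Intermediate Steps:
$f{\left(q \right)} = 9 + q^{\frac{3}{2}}$ ($f{\left(q \right)} = 9 + q \sqrt{q} = 9 + q^{\frac{3}{2}}$)
$\frac{\left(-854 - 685\right)^{2}}{f{\left(\frac{-1506 - 1452}{-460 - 472} \right)}} = \frac{\left(-854 - 685\right)^{2}}{9 + \left(\frac{-1506 - 1452}{-460 - 472}\right)^{\frac{3}{2}}} = \frac{\left(-1539\right)^{2}}{9 + \left(- \frac{2958}{-932}\right)^{\frac{3}{2}}} = \frac{2368521}{9 + \left(\left(-2958\right) \left(- \frac{1}{932}\right)\right)^{\frac{3}{2}}} = \frac{2368521}{9 + \left(\frac{1479}{466}\right)^{\frac{3}{2}}} = \frac{2368521}{9 + \frac{1479 \sqrt{689214}}{217156}}$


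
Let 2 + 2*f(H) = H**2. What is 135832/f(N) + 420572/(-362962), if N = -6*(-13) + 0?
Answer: 24011447466/551883721 ≈ 43.508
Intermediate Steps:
N = 78 (N = 78 + 0 = 78)
f(H) = -1 + H**2/2
135832/f(N) + 420572/(-362962) = 135832/(-1 + (1/2)*78**2) + 420572/(-362962) = 135832/(-1 + (1/2)*6084) + 420572*(-1/362962) = 135832/(-1 + 3042) - 210286/181481 = 135832/3041 - 210286/181481 = 24011447466/551883721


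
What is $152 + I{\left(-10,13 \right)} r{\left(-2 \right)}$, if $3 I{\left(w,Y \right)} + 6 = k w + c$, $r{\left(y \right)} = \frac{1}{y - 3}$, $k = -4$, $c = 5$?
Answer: $\frac{747}{5} \approx 149.4$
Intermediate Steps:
$r{\left(y \right)} = \frac{1}{-3 + y}$
$I{\left(w,Y \right)} = - \frac{1}{3} - \frac{4 w}{3}$ ($I{\left(w,Y \right)} = -2 + \frac{- 4 w + 5}{3} = -2 + \frac{5 - 4 w}{3} = -2 - \left(- \frac{5}{3} + \frac{4 w}{3}\right) = - \frac{1}{3} - \frac{4 w}{3}$)
$152 + I{\left(-10,13 \right)} r{\left(-2 \right)} = 152 + \frac{- \frac{1}{3} - - \frac{40}{3}}{-3 - 2} = 152 + \frac{- \frac{1}{3} + \frac{40}{3}}{-5} = 152 + 13 \left(- \frac{1}{5}\right) = 152 - \frac{13}{5} = \frac{747}{5}$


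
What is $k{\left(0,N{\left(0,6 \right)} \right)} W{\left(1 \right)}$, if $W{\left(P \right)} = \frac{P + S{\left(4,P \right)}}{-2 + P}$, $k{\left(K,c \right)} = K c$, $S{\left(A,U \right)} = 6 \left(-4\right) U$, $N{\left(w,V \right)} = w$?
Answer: $0$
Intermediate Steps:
$S{\left(A,U \right)} = - 24 U$
$W{\left(P \right)} = - \frac{23 P}{-2 + P}$ ($W{\left(P \right)} = \frac{P - 24 P}{-2 + P} = \frac{\left(-23\right) P}{-2 + P} = - \frac{23 P}{-2 + P}$)
$k{\left(0,N{\left(0,6 \right)} \right)} W{\left(1 \right)} = 0 \cdot 0 \left(\left(-23\right) 1 \frac{1}{-2 + 1}\right) = 0 \left(\left(-23\right) 1 \frac{1}{-1}\right) = 0 \left(\left(-23\right) 1 \left(-1\right)\right) = 0 \cdot 23 = 0$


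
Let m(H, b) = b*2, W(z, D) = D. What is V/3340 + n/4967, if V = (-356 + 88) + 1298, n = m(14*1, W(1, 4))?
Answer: 514273/1658978 ≈ 0.30999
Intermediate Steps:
m(H, b) = 2*b
n = 8 (n = 2*4 = 8)
V = 1030 (V = -268 + 1298 = 1030)
V/3340 + n/4967 = 1030/3340 + 8/4967 = 1030*(1/3340) + 8*(1/4967) = 103/334 + 8/4967 = 514273/1658978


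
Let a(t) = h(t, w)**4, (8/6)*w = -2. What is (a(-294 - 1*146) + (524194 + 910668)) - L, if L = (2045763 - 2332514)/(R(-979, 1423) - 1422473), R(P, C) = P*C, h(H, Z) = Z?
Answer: 32319976526027/22524720 ≈ 1.4349e+6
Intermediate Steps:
w = -3/2 (w = (3/4)*(-2) = -3/2 ≈ -1.5000)
R(P, C) = C*P
a(t) = 81/16 (a(t) = (-3/2)**4 = 81/16)
L = 286751/2815590 (L = (2045763 - 2332514)/(1423*(-979) - 1422473) = -286751/(-1393117 - 1422473) = -286751/(-2815590) = -286751*(-1/2815590) = 286751/2815590 ≈ 0.10184)
(a(-294 - 1*146) + (524194 + 910668)) - L = (81/16 + (524194 + 910668)) - 1*286751/2815590 = (81/16 + 1434862) - 286751/2815590 = 22957873/16 - 286751/2815590 = 32319976526027/22524720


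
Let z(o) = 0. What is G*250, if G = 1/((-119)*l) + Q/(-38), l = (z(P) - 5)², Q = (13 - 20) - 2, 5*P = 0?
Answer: 133685/2261 ≈ 59.126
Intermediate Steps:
P = 0 (P = (⅕)*0 = 0)
Q = -9 (Q = -7 - 2 = -9)
l = 25 (l = (0 - 5)² = (-5)² = 25)
G = 26737/113050 (G = 1/(-119*25) - 9/(-38) = -1/119*1/25 - 9*(-1/38) = -1/2975 + 9/38 = 26737/113050 ≈ 0.23651)
G*250 = (26737/113050)*250 = 133685/2261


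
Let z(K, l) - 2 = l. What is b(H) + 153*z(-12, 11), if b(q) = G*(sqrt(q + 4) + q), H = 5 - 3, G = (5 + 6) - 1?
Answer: 2009 + 10*sqrt(6) ≈ 2033.5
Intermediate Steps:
z(K, l) = 2 + l
G = 10 (G = 11 - 1 = 10)
H = 2
b(q) = 10*q + 10*sqrt(4 + q) (b(q) = 10*(sqrt(q + 4) + q) = 10*(sqrt(4 + q) + q) = 10*(q + sqrt(4 + q)) = 10*q + 10*sqrt(4 + q))
b(H) + 153*z(-12, 11) = (10*2 + 10*sqrt(4 + 2)) + 153*(2 + 11) = (20 + 10*sqrt(6)) + 153*13 = (20 + 10*sqrt(6)) + 1989 = 2009 + 10*sqrt(6)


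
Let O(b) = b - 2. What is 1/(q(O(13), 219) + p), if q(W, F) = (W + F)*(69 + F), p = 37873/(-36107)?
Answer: 36107/2391689807 ≈ 1.5097e-5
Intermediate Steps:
O(b) = -2 + b
p = -37873/36107 (p = 37873*(-1/36107) = -37873/36107 ≈ -1.0489)
q(W, F) = (69 + F)*(F + W) (q(W, F) = (F + W)*(69 + F) = (69 + F)*(F + W))
1/(q(O(13), 219) + p) = 1/((219**2 + 69*219 + 69*(-2 + 13) + 219*(-2 + 13)) - 37873/36107) = 1/((47961 + 15111 + 69*11 + 219*11) - 37873/36107) = 1/((47961 + 15111 + 759 + 2409) - 37873/36107) = 1/(66240 - 37873/36107) = 1/(2391689807/36107) = 36107/2391689807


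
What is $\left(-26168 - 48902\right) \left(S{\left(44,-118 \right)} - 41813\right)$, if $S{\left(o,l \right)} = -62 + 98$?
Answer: $3136199390$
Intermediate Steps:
$S{\left(o,l \right)} = 36$
$\left(-26168 - 48902\right) \left(S{\left(44,-118 \right)} - 41813\right) = \left(-26168 - 48902\right) \left(36 - 41813\right) = \left(-75070\right) \left(-41777\right) = 3136199390$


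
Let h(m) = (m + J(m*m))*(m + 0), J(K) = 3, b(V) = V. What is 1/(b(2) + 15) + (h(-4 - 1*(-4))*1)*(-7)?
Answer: 1/17 ≈ 0.058824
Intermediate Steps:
h(m) = m*(3 + m) (h(m) = (m + 3)*(m + 0) = (3 + m)*m = m*(3 + m))
1/(b(2) + 15) + (h(-4 - 1*(-4))*1)*(-7) = 1/(2 + 15) + (((-4 - 1*(-4))*(3 + (-4 - 1*(-4))))*1)*(-7) = 1/17 + (((-4 + 4)*(3 + (-4 + 4)))*1)*(-7) = 1/17 + ((0*(3 + 0))*1)*(-7) = 1/17 + ((0*3)*1)*(-7) = 1/17 + (0*1)*(-7) = 1/17 + 0*(-7) = 1/17 + 0 = 1/17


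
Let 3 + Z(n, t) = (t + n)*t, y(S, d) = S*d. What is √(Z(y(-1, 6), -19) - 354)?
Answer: √118 ≈ 10.863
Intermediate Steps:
Z(n, t) = -3 + t*(n + t) (Z(n, t) = -3 + (t + n)*t = -3 + (n + t)*t = -3 + t*(n + t))
√(Z(y(-1, 6), -19) - 354) = √((-3 + (-19)² - 1*6*(-19)) - 354) = √((-3 + 361 - 6*(-19)) - 354) = √((-3 + 361 + 114) - 354) = √(472 - 354) = √118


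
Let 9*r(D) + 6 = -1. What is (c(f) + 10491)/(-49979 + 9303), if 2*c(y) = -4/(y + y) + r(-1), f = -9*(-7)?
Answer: -440605/1708392 ≈ -0.25791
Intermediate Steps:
f = 63
r(D) = -7/9 (r(D) = -⅔ + (⅑)*(-1) = -⅔ - ⅑ = -7/9)
c(y) = -7/18 - 1/y (c(y) = (-4/(y + y) - 7/9)/2 = (-4/(2*y) - 7/9)/2 = ((1/(2*y))*(-4) - 7/9)/2 = (-2/y - 7/9)/2 = (-7/9 - 2/y)/2 = -7/18 - 1/y)
(c(f) + 10491)/(-49979 + 9303) = ((-7/18 - 1/63) + 10491)/(-49979 + 9303) = ((-7/18 - 1*1/63) + 10491)/(-40676) = ((-7/18 - 1/63) + 10491)*(-1/40676) = (-17/42 + 10491)*(-1/40676) = (440605/42)*(-1/40676) = -440605/1708392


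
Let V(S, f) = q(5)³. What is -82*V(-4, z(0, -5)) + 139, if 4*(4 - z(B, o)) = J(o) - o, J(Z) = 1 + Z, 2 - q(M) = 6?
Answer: 5387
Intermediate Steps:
q(M) = -4 (q(M) = 2 - 1*6 = 2 - 6 = -4)
z(B, o) = 15/4 (z(B, o) = 4 - ((1 + o) - o)/4 = 4 - ¼*1 = 4 - ¼ = 15/4)
V(S, f) = -64 (V(S, f) = (-4)³ = -64)
-82*V(-4, z(0, -5)) + 139 = -82*(-64) + 139 = 5248 + 139 = 5387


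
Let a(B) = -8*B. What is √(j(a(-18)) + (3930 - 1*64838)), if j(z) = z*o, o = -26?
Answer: 2*I*√16163 ≈ 254.27*I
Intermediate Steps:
j(z) = -26*z (j(z) = z*(-26) = -26*z)
√(j(a(-18)) + (3930 - 1*64838)) = √(-(-208)*(-18) + (3930 - 1*64838)) = √(-26*144 + (3930 - 64838)) = √(-3744 - 60908) = √(-64652) = 2*I*√16163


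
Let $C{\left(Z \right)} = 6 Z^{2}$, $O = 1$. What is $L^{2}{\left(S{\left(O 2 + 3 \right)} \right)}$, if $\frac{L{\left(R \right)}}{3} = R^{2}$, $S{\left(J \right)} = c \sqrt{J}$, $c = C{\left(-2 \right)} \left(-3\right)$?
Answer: $6046617600$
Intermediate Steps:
$c = -72$ ($c = 6 \left(-2\right)^{2} \left(-3\right) = 6 \cdot 4 \left(-3\right) = 24 \left(-3\right) = -72$)
$S{\left(J \right)} = - 72 \sqrt{J}$
$L{\left(R \right)} = 3 R^{2}$
$L^{2}{\left(S{\left(O 2 + 3 \right)} \right)} = \left(3 \left(- 72 \sqrt{1 \cdot 2 + 3}\right)^{2}\right)^{2} = \left(3 \left(- 72 \sqrt{2 + 3}\right)^{2}\right)^{2} = \left(3 \left(- 72 \sqrt{5}\right)^{2}\right)^{2} = \left(3 \cdot 25920\right)^{2} = 77760^{2} = 6046617600$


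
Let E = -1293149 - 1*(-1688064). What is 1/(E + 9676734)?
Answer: 1/10071649 ≈ 9.9289e-8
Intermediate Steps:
E = 394915 (E = -1293149 + 1688064 = 394915)
1/(E + 9676734) = 1/(394915 + 9676734) = 1/10071649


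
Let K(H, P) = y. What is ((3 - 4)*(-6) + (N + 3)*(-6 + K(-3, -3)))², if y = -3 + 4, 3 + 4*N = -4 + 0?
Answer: 1/16 ≈ 0.062500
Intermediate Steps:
N = -7/4 (N = -¾ + (-4 + 0)/4 = -¾ + (¼)*(-4) = -¾ - 1 = -7/4 ≈ -1.7500)
y = 1
K(H, P) = 1
((3 - 4)*(-6) + (N + 3)*(-6 + K(-3, -3)))² = ((3 - 4)*(-6) + (-7/4 + 3)*(-6 + 1))² = (-1*(-6) + (5/4)*(-5))² = (6 - 25/4)² = (-¼)² = 1/16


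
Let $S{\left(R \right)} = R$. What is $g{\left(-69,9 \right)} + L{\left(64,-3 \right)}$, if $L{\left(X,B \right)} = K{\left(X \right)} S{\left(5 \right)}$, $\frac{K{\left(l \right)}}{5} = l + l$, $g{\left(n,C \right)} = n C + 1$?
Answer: $2580$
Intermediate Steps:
$g{\left(n,C \right)} = 1 + C n$ ($g{\left(n,C \right)} = C n + 1 = 1 + C n$)
$K{\left(l \right)} = 10 l$ ($K{\left(l \right)} = 5 \left(l + l\right) = 5 \cdot 2 l = 10 l$)
$L{\left(X,B \right)} = 50 X$ ($L{\left(X,B \right)} = 10 X 5 = 50 X$)
$g{\left(-69,9 \right)} + L{\left(64,-3 \right)} = \left(1 + 9 \left(-69\right)\right) + 50 \cdot 64 = \left(1 - 621\right) + 3200 = -620 + 3200 = 2580$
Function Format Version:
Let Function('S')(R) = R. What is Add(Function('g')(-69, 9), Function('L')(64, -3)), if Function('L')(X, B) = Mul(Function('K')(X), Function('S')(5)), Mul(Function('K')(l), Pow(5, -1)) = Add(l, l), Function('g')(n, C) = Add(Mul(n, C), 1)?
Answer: 2580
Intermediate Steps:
Function('g')(n, C) = Add(1, Mul(C, n)) (Function('g')(n, C) = Add(Mul(C, n), 1) = Add(1, Mul(C, n)))
Function('K')(l) = Mul(10, l) (Function('K')(l) = Mul(5, Add(l, l)) = Mul(5, Mul(2, l)) = Mul(10, l))
Function('L')(X, B) = Mul(50, X) (Function('L')(X, B) = Mul(Mul(10, X), 5) = Mul(50, X))
Add(Function('g')(-69, 9), Function('L')(64, -3)) = Add(Add(1, Mul(9, -69)), Mul(50, 64)) = Add(Add(1, -621), 3200) = Add(-620, 3200) = 2580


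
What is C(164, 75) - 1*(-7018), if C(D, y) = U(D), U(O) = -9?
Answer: 7009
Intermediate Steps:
C(D, y) = -9
C(164, 75) - 1*(-7018) = -9 - 1*(-7018) = -9 + 7018 = 7009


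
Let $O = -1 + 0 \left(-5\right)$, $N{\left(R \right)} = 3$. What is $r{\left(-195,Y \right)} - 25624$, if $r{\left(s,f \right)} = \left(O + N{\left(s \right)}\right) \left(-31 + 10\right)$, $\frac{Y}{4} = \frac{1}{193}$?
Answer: $-25666$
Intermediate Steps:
$O = -1$ ($O = -1 + 0 = -1$)
$Y = \frac{4}{193} \approx 0.020725$
$r{\left(s,f \right)} = -42$ ($r{\left(s,f \right)} = \left(-1 + 3\right) \left(-31 + 10\right) = 2 \left(-21\right) = -42$)
$r{\left(-195,Y \right)} - 25624 = -42 - 25624 = -25666$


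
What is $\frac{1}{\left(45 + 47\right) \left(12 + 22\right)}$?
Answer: $\frac{1}{3128} \approx 0.00031969$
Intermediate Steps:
$\frac{1}{\left(45 + 47\right) \left(12 + 22\right)} = \frac{1}{92 \cdot 34} = \frac{1}{3128}$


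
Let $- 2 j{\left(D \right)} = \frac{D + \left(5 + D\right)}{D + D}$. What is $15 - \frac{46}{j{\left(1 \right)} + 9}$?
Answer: $\frac{251}{29} \approx 8.6552$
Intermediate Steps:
$j{\left(D \right)} = - \frac{5 + 2 D}{4 D}$ ($j{\left(D \right)} = - \frac{\left(D + \left(5 + D\right)\right) \frac{1}{D + D}}{2} = - \frac{\left(5 + 2 D\right) \frac{1}{2 D}}{2} = - \frac{\frac{1}{2} \frac{1}{D} \left(5 + 2 D\right)}{2} = - \frac{5 + 2 D}{4 D}$)
$15 - \frac{46}{j{\left(1 \right)} + 9} = 15 - \frac{46}{\frac{-5 - 2}{4 \cdot 1} + 9} = 15 - \frac{46}{\frac{1}{4} \cdot 1 \left(-5 - 2\right) + 9} = 15 - \frac{46}{\frac{1}{4} \cdot 1 \left(-7\right) + 9} = 15 - \frac{46}{- \frac{7}{4} + 9} = 15 - \frac{46}{\frac{29}{4}} = 15 - \frac{184}{29} = \frac{251}{29}$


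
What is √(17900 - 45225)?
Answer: 5*I*√1093 ≈ 165.3*I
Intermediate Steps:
√(17900 - 45225) = √(-27325) = 5*I*√1093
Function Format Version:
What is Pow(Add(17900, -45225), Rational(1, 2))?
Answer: Mul(5, I, Pow(1093, Rational(1, 2))) ≈ Mul(165.30, I)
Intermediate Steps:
Pow(Add(17900, -45225), Rational(1, 2)) = Pow(-27325, Rational(1, 2)) = Mul(5, I, Pow(1093, Rational(1, 2)))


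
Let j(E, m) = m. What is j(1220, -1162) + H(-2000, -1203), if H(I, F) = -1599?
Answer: -2761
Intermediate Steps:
j(1220, -1162) + H(-2000, -1203) = -1162 - 1599 = -2761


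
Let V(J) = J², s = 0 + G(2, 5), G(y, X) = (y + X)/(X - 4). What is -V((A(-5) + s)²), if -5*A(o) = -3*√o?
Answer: -46876/25 - 19824*I*√5/25 ≈ -1875.0 - 1773.1*I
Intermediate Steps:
G(y, X) = (X + y)/(-4 + X)
A(o) = 3*√o/5 (A(o) = -(-3)*√o/5 = 3*√o/5)
s = 7 (s = 0 + (5 + 2)/(-4 + 5) = 0 + 7/1 = 0 + 1*7 = 0 + 7 = 7)
-V((A(-5) + s)²) = -((3*√(-5)/5 + 7)²)² = -((3*(I*√5)/5 + 7)²)² = -((3*I*√5/5 + 7)²)² = -((7 + 3*I*√5/5)²)² = -(7 + 3*I*√5/5)⁴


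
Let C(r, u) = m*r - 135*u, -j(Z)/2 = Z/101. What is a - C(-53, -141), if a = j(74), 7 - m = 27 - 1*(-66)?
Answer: -2383041/101 ≈ -23594.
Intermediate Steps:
m = -86 (m = 7 - (27 - 1*(-66)) = 7 - (27 + 66) = 7 - 1*93 = 7 - 93 = -86)
j(Z) = -2*Z/101
a = -148/101 (a = -2/101*74 = -148/101 ≈ -1.4653)
C(r, u) = -135*u - 86*r (C(r, u) = -86*r - 135*u = -135*u - 86*r)
a - C(-53, -141) = -148/101 - (-135*(-141) - 86*(-53)) = -148/101 - (19035 + 4558) = -148/101 - 1*23593 = -148/101 - 23593 = -2383041/101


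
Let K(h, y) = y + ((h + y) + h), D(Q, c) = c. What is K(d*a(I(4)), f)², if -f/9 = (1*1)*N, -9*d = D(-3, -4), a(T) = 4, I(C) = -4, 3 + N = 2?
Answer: 37636/81 ≈ 464.64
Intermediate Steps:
N = -1 (N = -3 + 2 = -1)
d = 4/9 (d = -⅑*(-4) = 4/9 ≈ 0.44444)
f = 9 (f = -9*1*1*(-1) = -9*(-1) = 9)
K(h, y) = 2*h + 2*y (K(h, y) = y + (y + 2*h) = 2*h + 2*y)
K(d*a(I(4)), f)² = (2*((4/9)*4) + 2*9)² = (2*(16/9) + 18)² = (32/9 + 18)² = (194/9)² = 37636/81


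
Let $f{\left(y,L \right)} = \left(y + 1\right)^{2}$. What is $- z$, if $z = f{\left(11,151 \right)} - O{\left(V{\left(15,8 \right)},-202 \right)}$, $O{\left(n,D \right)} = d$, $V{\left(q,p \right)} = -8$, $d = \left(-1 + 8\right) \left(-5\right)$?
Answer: $-179$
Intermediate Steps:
$d = -35$ ($d = 7 \left(-5\right) = -35$)
$f{\left(y,L \right)} = \left(1 + y\right)^{2}$
$O{\left(n,D \right)} = -35$
$z = 179$ ($z = \left(1 + 11\right)^{2} - -35 = 12^{2} + 35 = 144 + 35 = 179$)
$- z = \left(-1\right) 179 = -179$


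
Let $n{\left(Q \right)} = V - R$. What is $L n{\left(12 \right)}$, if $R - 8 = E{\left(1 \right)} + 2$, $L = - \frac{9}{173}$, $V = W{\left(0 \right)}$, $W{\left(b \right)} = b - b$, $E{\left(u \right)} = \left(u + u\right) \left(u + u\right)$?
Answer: $\frac{126}{173} \approx 0.72832$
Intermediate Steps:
$E{\left(u \right)} = 4 u^{2}$ ($E{\left(u \right)} = 2 u 2 u = 4 u^{2}$)
$W{\left(b \right)} = 0$
$V = 0$
$L = - \frac{9}{173}$ ($L = \left(-9\right) \frac{1}{173} = - \frac{9}{173} \approx -0.052023$)
$R = 14$ ($R = 8 + \left(4 \cdot 1^{2} + 2\right) = 8 + \left(4 \cdot 1 + 2\right) = 8 + \left(4 + 2\right) = 8 + 6 = 14$)
$n{\left(Q \right)} = -14$ ($n{\left(Q \right)} = 0 - 14 = -14$)
$L n{\left(12 \right)} = \left(- \frac{9}{173}\right) \left(-14\right) = \frac{126}{173}$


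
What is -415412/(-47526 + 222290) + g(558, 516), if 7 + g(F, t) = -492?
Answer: -21905662/43691 ≈ -501.38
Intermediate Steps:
g(F, t) = -499 (g(F, t) = -7 - 492 = -499)
-415412/(-47526 + 222290) + g(558, 516) = -415412/(-47526 + 222290) - 499 = -415412/174764 - 499 = -415412*1/174764 - 499 = -103853/43691 - 499 = -21905662/43691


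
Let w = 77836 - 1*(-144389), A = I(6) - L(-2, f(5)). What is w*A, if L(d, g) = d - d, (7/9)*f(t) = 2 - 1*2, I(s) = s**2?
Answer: 8000100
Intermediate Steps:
f(t) = 0 (f(t) = 9*(2 - 1*2)/7 = 9*(2 - 2)/7 = (9/7)*0 = 0)
L(d, g) = 0
A = 36 (A = 6**2 - 1*0 = 36 + 0 = 36)
w = 222225 (w = 77836 + 144389 = 222225)
w*A = 222225*36 = 8000100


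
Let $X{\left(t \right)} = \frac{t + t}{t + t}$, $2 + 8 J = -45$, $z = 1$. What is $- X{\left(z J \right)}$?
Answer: $-1$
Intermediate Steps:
$J = - \frac{47}{8}$ ($J = - \frac{1}{4} + \frac{1}{8} \left(-45\right) = - \frac{1}{4} - \frac{45}{8} = - \frac{47}{8} \approx -5.875$)
$X{\left(t \right)} = 1$ ($X{\left(t \right)} = \frac{2 t}{2 t} = 2 t \frac{1}{2 t} = 1$)
$- X{\left(z J \right)} = \left(-1\right) 1 = -1$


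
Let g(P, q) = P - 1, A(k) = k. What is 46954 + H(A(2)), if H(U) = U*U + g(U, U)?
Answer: 46959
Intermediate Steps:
g(P, q) = -1 + P
H(U) = -1 + U + U² (H(U) = U*U + (-1 + U) = U² + (-1 + U) = -1 + U + U²)
46954 + H(A(2)) = 46954 + (-1 + 2 + 2²) = 46954 + (-1 + 2 + 4) = 46954 + 5 = 46959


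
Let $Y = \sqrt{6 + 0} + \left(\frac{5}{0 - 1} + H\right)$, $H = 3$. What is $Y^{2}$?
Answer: $\left(-2 + \sqrt{6}\right)^{2} \approx 0.20204$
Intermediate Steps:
$Y = -2 + \sqrt{6}$ ($Y = \sqrt{6 + 0} + \left(\frac{5}{0 - 1} + 3\right) = \sqrt{6} + \left(\frac{5}{-1} + 3\right) = \sqrt{6} + \left(5 \left(-1\right) + 3\right) = \sqrt{6} + \left(-5 + 3\right) = \sqrt{6} - 2 = -2 + \sqrt{6} \approx 0.44949$)
$Y^{2} = \left(-2 + \sqrt{6}\right)^{2}$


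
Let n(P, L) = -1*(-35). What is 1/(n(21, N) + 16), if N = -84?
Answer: 1/51 ≈ 0.019608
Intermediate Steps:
n(P, L) = 35
1/(n(21, N) + 16) = 1/(35 + 16) = 1/51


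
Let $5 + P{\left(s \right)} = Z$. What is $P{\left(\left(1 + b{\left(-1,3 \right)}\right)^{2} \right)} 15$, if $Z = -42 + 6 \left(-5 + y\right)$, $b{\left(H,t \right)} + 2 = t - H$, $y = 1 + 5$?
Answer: $-615$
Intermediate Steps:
$y = 6$
$b{\left(H,t \right)} = -2 + t - H$ ($b{\left(H,t \right)} = -2 - \left(H - t\right) = -2 + t - H$)
$Z = -36$ ($Z = -42 + 6 \left(-5 + 6\right) = -42 + 6 \cdot 1 = -42 + 6 = -36$)
$P{\left(s \right)} = -41$ ($P{\left(s \right)} = -5 - 36 = -41$)
$P{\left(\left(1 + b{\left(-1,3 \right)}\right)^{2} \right)} 15 = \left(-41\right) 15 = -615$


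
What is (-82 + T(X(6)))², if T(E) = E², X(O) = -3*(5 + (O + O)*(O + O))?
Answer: 39890874529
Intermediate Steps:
X(O) = -15 - 12*O² (X(O) = -3*(5 + (2*O)*(2*O)) = -3*(5 + 4*O²) = -15 - 12*O²)
(-82 + T(X(6)))² = (-82 + (-15 - 12*6²)²)² = (-82 + (-15 - 12*36)²)² = (-82 + (-15 - 432)²)² = (-82 + (-447)²)² = (-82 + 199809)² = 199727² = 39890874529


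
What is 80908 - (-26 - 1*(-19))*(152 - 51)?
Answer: 81615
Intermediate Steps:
80908 - (-26 - 1*(-19))*(152 - 51) = 80908 - (-26 + 19)*101 = 80908 - (-7)*101 = 80908 - 1*(-707) = 80908 + 707 = 81615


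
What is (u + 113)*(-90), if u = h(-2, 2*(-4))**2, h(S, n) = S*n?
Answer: -33210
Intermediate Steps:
u = 256 (u = (-4*(-4))**2 = (-2*(-8))**2 = 16**2 = 256)
(u + 113)*(-90) = (256 + 113)*(-90) = 369*(-90) = -33210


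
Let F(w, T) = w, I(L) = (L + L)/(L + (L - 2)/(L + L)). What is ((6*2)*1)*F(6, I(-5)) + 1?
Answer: 73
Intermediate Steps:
I(L) = 2*L/(L + (-2 + L)/(2*L)) (I(L) = (2*L)/(L + (-2 + L)/((2*L))) = (2*L)/(L + (-2 + L)*(1/(2*L))) = (2*L)/(L + (-2 + L)/(2*L)) = 2*L/(L + (-2 + L)/(2*L)))
((6*2)*1)*F(6, I(-5)) + 1 = ((6*2)*1)*6 + 1 = (12*1)*6 + 1 = 12*6 + 1 = 72 + 1 = 73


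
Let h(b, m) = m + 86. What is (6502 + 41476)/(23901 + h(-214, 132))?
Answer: 47978/24119 ≈ 1.9892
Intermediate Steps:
h(b, m) = 86 + m
(6502 + 41476)/(23901 + h(-214, 132)) = (6502 + 41476)/(23901 + (86 + 132)) = 47978/(23901 + 218) = 47978/24119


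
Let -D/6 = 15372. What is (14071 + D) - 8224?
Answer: -86385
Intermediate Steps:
D = -92232 (D = -6*15372 = -92232)
(14071 + D) - 8224 = (14071 - 92232) - 8224 = -78161 - 8224 = -86385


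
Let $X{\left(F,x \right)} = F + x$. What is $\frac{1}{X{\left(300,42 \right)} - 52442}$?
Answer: $- \frac{1}{52100} \approx -1.9194 \cdot 10^{-5}$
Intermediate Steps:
$\frac{1}{X{\left(300,42 \right)} - 52442} = \frac{1}{\left(300 + 42\right) - 52442} = \frac{1}{342 - 52442} = \frac{1}{-52100} = - \frac{1}{52100}$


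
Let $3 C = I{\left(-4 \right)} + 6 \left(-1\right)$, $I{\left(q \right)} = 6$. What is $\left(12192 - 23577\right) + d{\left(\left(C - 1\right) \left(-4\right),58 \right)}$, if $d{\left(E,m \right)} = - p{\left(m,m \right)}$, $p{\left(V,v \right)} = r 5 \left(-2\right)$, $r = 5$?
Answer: $-11335$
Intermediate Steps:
$p{\left(V,v \right)} = -50$ ($p{\left(V,v \right)} = 5 \cdot 5 \left(-2\right) = 25 \left(-2\right) = -50$)
$C = 0$ ($C = \frac{6 + 6 \left(-1\right)}{3} = \frac{6 - 6}{3} = \frac{1}{3} \cdot 0 = 0$)
$d{\left(E,m \right)} = 50$ ($d{\left(E,m \right)} = \left(-1\right) \left(-50\right) = 50$)
$\left(12192 - 23577\right) + d{\left(\left(C - 1\right) \left(-4\right),58 \right)} = \left(12192 - 23577\right) + 50 = -11385 + 50 = -11335$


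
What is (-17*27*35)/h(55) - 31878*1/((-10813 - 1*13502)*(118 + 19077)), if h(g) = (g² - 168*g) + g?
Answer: 6491910291/2489207600 ≈ 2.6080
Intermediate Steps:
h(g) = g² - 167*g
(-17*27*35)/h(55) - 31878*1/((-10813 - 1*13502)*(118 + 19077)) = (-17*27*35)/((55*(-167 + 55))) - 31878*1/((-10813 - 1*13502)*(118 + 19077)) = (-459*35)/((55*(-112))) - 31878*1/(19195*(-10813 - 13502)) = -16065/(-6160) - 31878/((-24315/1/19195)) = -16065*(-1/6160) - 31878/((-24315*19195)) = 459/176 - 31878/(-466726425) = 459/176 - 31878*(-1/466726425) = 459/176 + 966/14143225 = 6491910291/2489207600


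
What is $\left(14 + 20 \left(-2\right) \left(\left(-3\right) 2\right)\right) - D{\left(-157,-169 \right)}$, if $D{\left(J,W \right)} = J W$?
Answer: $-26279$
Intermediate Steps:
$\left(14 + 20 \left(-2\right) \left(\left(-3\right) 2\right)\right) - D{\left(-157,-169 \right)} = \left(14 + 20 \left(-2\right) \left(\left(-3\right) 2\right)\right) - \left(-157\right) \left(-169\right) = \left(14 - -240\right) - 26533 = \left(14 + 240\right) - 26533 = 254 - 26533 = -26279$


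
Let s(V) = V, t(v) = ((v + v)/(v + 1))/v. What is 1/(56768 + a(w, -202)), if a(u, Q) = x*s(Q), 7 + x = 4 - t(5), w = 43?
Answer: 3/172324 ≈ 1.7409e-5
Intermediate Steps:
t(v) = 2/(1 + v) (t(v) = ((2*v)/(1 + v))/v = (2*v/(1 + v))/v = 2/(1 + v))
x = -10/3 (x = -7 + (4 - 2/(1 + 5)) = -7 + (4 - 2/6) = -7 + (4 - 1*⅓) = -7 + (4 - ⅓) = -7 + 11/3 = -10/3 ≈ -3.3333)
a(u, Q) = -10*Q/3
1/(56768 + a(w, -202)) = 1/(56768 - 10/3*(-202)) = 1/(56768 + 2020/3) = 1/(172324/3) = 3/172324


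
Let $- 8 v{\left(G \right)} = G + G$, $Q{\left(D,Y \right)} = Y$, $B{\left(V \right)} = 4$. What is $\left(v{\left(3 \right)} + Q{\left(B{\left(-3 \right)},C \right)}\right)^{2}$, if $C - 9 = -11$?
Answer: $\frac{121}{16} \approx 7.5625$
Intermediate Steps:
$C = -2$ ($C = 9 - 11 = -2$)
$v{\left(G \right)} = - \frac{G}{4}$ ($v{\left(G \right)} = - \frac{G + G}{8} = - \frac{2 G}{8} = - \frac{G}{4}$)
$\left(v{\left(3 \right)} + Q{\left(B{\left(-3 \right)},C \right)}\right)^{2} = \left(\left(- \frac{1}{4}\right) 3 - 2\right)^{2} = \left(- \frac{3}{4} - 2\right)^{2} = \left(- \frac{11}{4}\right)^{2} = \frac{121}{16}$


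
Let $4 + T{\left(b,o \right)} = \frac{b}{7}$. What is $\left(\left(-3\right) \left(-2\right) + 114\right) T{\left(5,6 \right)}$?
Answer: $- \frac{2760}{7} \approx -394.29$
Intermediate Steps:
$T{\left(b,o \right)} = -4 + \frac{b}{7}$
$\left(\left(-3\right) \left(-2\right) + 114\right) T{\left(5,6 \right)} = \left(\left(-3\right) \left(-2\right) + 114\right) \left(-4 + \frac{1}{7} \cdot 5\right) = \left(6 + 114\right) \left(-4 + \frac{5}{7}\right) = 120 \left(- \frac{23}{7}\right) = - \frac{2760}{7}$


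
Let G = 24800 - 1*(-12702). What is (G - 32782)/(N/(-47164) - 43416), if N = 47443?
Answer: -3773120/34707113 ≈ -0.10871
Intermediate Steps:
G = 37502 (G = 24800 + 12702 = 37502)
(G - 32782)/(N/(-47164) - 43416) = (37502 - 32782)/(47443/(-47164) - 43416) = 4720/(47443*(-1/47164) - 43416) = 4720/(-47443/47164 - 43416) = 4720/(-2047719667/47164) = 4720*(-47164/2047719667) = -3773120/34707113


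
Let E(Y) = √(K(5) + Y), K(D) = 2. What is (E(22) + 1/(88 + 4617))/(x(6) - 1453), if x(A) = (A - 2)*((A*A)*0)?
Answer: -1/6836365 - 2*√6/1453 ≈ -0.0033718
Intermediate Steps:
E(Y) = √(2 + Y)
x(A) = 0 (x(A) = (-2 + A)*(A²*0) = (-2 + A)*0 = 0)
(E(22) + 1/(88 + 4617))/(x(6) - 1453) = (√(2 + 22) + 1/(88 + 4617))/(0 - 1453) = (√24 + 1/4705)/(-1453) = (2*√6 + 1/4705)*(-1/1453) = (1/4705 + 2*√6)*(-1/1453) = -1/6836365 - 2*√6/1453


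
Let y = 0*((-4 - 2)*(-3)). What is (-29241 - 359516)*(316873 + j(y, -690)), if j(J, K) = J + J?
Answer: -123186596861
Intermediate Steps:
y = 0 (y = 0*(-6*(-3)) = 0*18 = 0)
j(J, K) = 2*J
(-29241 - 359516)*(316873 + j(y, -690)) = (-29241 - 359516)*(316873 + 2*0) = -388757*(316873 + 0) = -388757*316873 = -123186596861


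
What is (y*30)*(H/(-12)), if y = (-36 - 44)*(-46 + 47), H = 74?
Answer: 14800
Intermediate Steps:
y = -80 (y = -80*1 = -80)
(y*30)*(H/(-12)) = (-80*30)*(74/(-12)) = -177600*(-1)/12 = -2400*(-37/6) = 14800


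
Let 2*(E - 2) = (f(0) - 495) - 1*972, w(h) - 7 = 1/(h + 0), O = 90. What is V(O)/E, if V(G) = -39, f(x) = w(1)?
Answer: 26/485 ≈ 0.053608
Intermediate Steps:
w(h) = 7 + 1/h (w(h) = 7 + 1/(h + 0) = 7 + 1/h)
f(x) = 8 (f(x) = 7 + 1/1 = 7 + 1 = 8)
E = -1455/2 (E = 2 + ((8 - 495) - 1*972)/2 = 2 + (-487 - 972)/2 = 2 + (½)*(-1459) = 2 - 1459/2 = -1455/2 ≈ -727.50)
V(O)/E = -39/(-1455/2) = -39*(-2/1455) = 26/485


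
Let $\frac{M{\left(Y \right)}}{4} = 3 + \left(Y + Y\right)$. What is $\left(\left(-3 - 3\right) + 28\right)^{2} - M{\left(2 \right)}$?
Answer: $456$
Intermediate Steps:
$M{\left(Y \right)} = 12 + 8 Y$ ($M{\left(Y \right)} = 4 \left(3 + \left(Y + Y\right)\right) = 4 \left(3 + 2 Y\right) = 12 + 8 Y$)
$\left(\left(-3 - 3\right) + 28\right)^{2} - M{\left(2 \right)} = \left(\left(-3 - 3\right) + 28\right)^{2} - \left(12 + 8 \cdot 2\right) = \left(-6 + 28\right)^{2} - \left(12 + 16\right) = 22^{2} - 28 = 484 - 28 = 456$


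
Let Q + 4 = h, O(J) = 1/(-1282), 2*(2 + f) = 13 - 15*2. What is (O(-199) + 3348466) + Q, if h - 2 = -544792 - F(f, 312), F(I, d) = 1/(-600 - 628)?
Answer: 2206904807483/787148 ≈ 2.8037e+6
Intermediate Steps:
f = -21/2 (f = -2 + (13 - 15*2)/2 = -2 + (13 - 30)/2 = -2 + (½)*(-17) = -2 - 17/2 = -21/2 ≈ -10.500)
F(I, d) = -1/1228 (F(I, d) = 1/(-1228) = -1/1228)
O(J) = -1/1282
h = -669002119/1228 (h = 2 + (-544792 - 1*(-1/1228)) = 2 + (-544792 + 1/1228) = 2 - 669004575/1228 = -669002119/1228 ≈ -5.4479e+5)
Q = -669007031/1228 (Q = -4 - 669002119/1228 = -669007031/1228 ≈ -5.4479e+5)
(O(-199) + 3348466) + Q = (-1/1282 + 3348466) - 669007031/1228 = 4292733411/1282 - 669007031/1228 = 2206904807483/787148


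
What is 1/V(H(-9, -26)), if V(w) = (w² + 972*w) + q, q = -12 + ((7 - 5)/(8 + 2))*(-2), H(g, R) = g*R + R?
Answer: 5/1227138 ≈ 4.0745e-6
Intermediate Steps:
H(g, R) = R + R*g (H(g, R) = R*g + R = R + R*g)
q = -62/5 (q = -12 + (2/10)*(-2) = -12 + (2*(⅒))*(-2) = -12 + (⅕)*(-2) = -12 - ⅖ = -62/5 ≈ -12.400)
V(w) = -62/5 + w² + 972*w (V(w) = (w² + 972*w) - 62/5 = -62/5 + w² + 972*w)
1/V(H(-9, -26)) = 1/(-62/5 + (-26*(1 - 9))² + 972*(-26*(1 - 9))) = 1/(-62/5 + (-26*(-8))² + 972*(-26*(-8))) = 1/(-62/5 + 208² + 972*208) = 1/(-62/5 + 43264 + 202176) = 1/(1227138/5) = 5/1227138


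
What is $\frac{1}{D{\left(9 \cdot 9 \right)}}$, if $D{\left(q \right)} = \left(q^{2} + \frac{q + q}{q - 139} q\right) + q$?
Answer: $\frac{29}{186057} \approx 0.00015587$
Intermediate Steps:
$D{\left(q \right)} = q + q^{2} + \frac{2 q^{2}}{-139 + q}$ ($D{\left(q \right)} = \left(q^{2} + \frac{2 q}{-139 + q} q\right) + q = \left(q^{2} + \frac{2 q^{2}}{-139 + q}\right) + q = q + q^{2} + \frac{2 q^{2}}{-139 + q}$)
$\frac{1}{D{\left(9 \cdot 9 \right)}} = \frac{1}{9 \cdot 9 \frac{1}{-139 + 9 \cdot 9} \left(-139 + \left(9 \cdot 9\right)^{2} - 136 \cdot 9 \cdot 9\right)} = \frac{1}{81 \frac{1}{-139 + 81} \left(-139 + 81^{2} - 11016\right)} = \frac{1}{81 \frac{1}{-58} \left(-139 + 6561 - 11016\right)} = \frac{1}{81 \left(- \frac{1}{58}\right) \left(-4594\right)} = \frac{1}{\frac{186057}{29}} = \frac{29}{186057}$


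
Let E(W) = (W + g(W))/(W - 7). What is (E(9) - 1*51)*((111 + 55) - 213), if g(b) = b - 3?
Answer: 4089/2 ≈ 2044.5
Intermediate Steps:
g(b) = -3 + b
E(W) = (-3 + 2*W)/(-7 + W) (E(W) = (W + (-3 + W))/(W - 7) = (-3 + 2*W)/(-7 + W))
(E(9) - 1*51)*((111 + 55) - 213) = ((-3 + 2*9)/(-7 + 9) - 1*51)*((111 + 55) - 213) = ((-3 + 18)/2 - 51)*(166 - 213) = ((1/2)*15 - 51)*(-47) = (15/2 - 51)*(-47) = -87/2*(-47) = 4089/2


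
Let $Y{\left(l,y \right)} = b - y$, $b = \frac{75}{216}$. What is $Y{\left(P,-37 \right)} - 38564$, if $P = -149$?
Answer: $- \frac{2773919}{72} \approx -38527.0$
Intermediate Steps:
$b = \frac{25}{72}$ ($b = 75 \cdot \frac{1}{216} = \frac{25}{72} \approx 0.34722$)
$Y{\left(l,y \right)} = \frac{25}{72} - y$
$Y{\left(P,-37 \right)} - 38564 = \left(\frac{25}{72} - -37\right) - 38564 = \left(\frac{25}{72} + 37\right) - 38564 = \frac{2689}{72} - 38564 = - \frac{2773919}{72}$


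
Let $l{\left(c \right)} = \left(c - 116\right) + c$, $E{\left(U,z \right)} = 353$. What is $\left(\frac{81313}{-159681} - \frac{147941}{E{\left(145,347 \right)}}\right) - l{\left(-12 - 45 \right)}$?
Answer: $- \frac{344760320}{1818303} \approx -189.61$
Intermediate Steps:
$l{\left(c \right)} = -116 + 2 c$ ($l{\left(c \right)} = \left(c - 116\right) + c = \left(-116 + c\right) + c = -116 + 2 c$)
$\left(\frac{81313}{-159681} - \frac{147941}{E{\left(145,347 \right)}}\right) - l{\left(-12 - 45 \right)} = \left(\frac{81313}{-159681} - \frac{147941}{353}\right) - \left(-116 + 2 \left(-12 - 45\right)\right) = \left(81313 \left(- \frac{1}{159681}\right) - \frac{147941}{353}\right) - \left(-116 + 2 \left(-12 - 45\right)\right) = \left(- \frac{2623}{5151} - \frac{147941}{353}\right) - \left(-116 + 2 \left(-57\right)\right) = - \frac{762970010}{1818303} - \left(-116 - 114\right) = - \frac{762970010}{1818303} - -230 = - \frac{762970010}{1818303} + 230 = - \frac{344760320}{1818303}$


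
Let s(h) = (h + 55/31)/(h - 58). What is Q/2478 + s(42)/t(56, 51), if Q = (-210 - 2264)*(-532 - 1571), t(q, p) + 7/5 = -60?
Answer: 132043487469/62888336 ≈ 2099.6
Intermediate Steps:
t(q, p) = -307/5 (t(q, p) = -7/5 - 60 = -307/5)
s(h) = (55/31 + h)/(-58 + h) (s(h) = (h + 55*(1/31))/(-58 + h) = (h + 55/31)/(-58 + h) = (55/31 + h)/(-58 + h))
Q = 5202822 (Q = -2474*(-2103) = 5202822)
Q/2478 + s(42)/t(56, 51) = 5202822/2478 + ((55/31 + 42)/(-58 + 42))/(-307/5) = 5202822*(1/2478) + ((1357/31)/(-16))*(-5/307) = 867137/413 - 1/16*1357/31*(-5/307) = 867137/413 - 1357/496*(-5/307) = 867137/413 + 6785/152272 = 132043487469/62888336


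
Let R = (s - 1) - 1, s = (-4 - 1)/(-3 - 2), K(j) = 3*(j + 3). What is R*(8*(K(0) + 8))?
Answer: -136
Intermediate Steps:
K(j) = 9 + 3*j (K(j) = 3*(3 + j) = 9 + 3*j)
s = 1 (s = -5/(-5) = -5*(-⅕) = 1)
R = -1 (R = (1 - 1) - 1 = 0 - 1 = -1)
R*(8*(K(0) + 8)) = -8*((9 + 3*0) + 8) = -8*((9 + 0) + 8) = -8*(9 + 8) = -8*17 = -1*136 = -136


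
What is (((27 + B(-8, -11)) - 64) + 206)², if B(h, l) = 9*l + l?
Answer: 3481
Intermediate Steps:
B(h, l) = 10*l
(((27 + B(-8, -11)) - 64) + 206)² = (((27 + 10*(-11)) - 64) + 206)² = (((27 - 110) - 64) + 206)² = ((-83 - 64) + 206)² = (-147 + 206)² = 59² = 3481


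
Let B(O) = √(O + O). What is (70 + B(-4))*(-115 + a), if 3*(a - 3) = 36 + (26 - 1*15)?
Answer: -20230/3 - 578*I*√2/3 ≈ -6743.3 - 272.47*I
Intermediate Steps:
B(O) = √2*√O (B(O) = √(2*O) = √2*√O)
a = 56/3 (a = 3 + (36 + (26 - 1*15))/3 = 3 + (36 + (26 - 15))/3 = 3 + (36 + 11)/3 = 3 + (⅓)*47 = 3 + 47/3 = 56/3 ≈ 18.667)
(70 + B(-4))*(-115 + a) = (70 + √2*√(-4))*(-115 + 56/3) = (70 + √2*(2*I))*(-289/3) = (70 + 2*I*√2)*(-289/3) = -20230/3 - 578*I*√2/3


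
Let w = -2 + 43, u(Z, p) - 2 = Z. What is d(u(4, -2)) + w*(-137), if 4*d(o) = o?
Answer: -11231/2 ≈ -5615.5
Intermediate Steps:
u(Z, p) = 2 + Z
w = 41
d(o) = o/4
d(u(4, -2)) + w*(-137) = (2 + 4)/4 + 41*(-137) = (1/4)*6 - 5617 = 3/2 - 5617 = -11231/2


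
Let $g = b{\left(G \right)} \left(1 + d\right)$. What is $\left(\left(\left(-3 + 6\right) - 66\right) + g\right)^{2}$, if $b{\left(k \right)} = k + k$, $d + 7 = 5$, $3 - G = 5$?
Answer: $3481$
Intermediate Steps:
$G = -2$ ($G = 3 - 5 = -2$)
$d = -2$ ($d = -7 + 5 = -2$)
$b{\left(k \right)} = 2 k$
$g = 4$ ($g = 2 \left(-2\right) \left(1 - 2\right) = \left(-4\right) \left(-1\right) = 4$)
$\left(\left(\left(-3 + 6\right) - 66\right) + g\right)^{2} = \left(\left(\left(-3 + 6\right) - 66\right) + 4\right)^{2} = \left(\left(3 - 66\right) + 4\right)^{2} = \left(-63 + 4\right)^{2} = \left(-59\right)^{2} = 3481$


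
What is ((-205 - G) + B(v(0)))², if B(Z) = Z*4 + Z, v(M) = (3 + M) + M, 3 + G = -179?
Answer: 64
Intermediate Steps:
G = -182 (G = -3 - 179 = -182)
v(M) = 3 + 2*M
B(Z) = 5*Z (B(Z) = 4*Z + Z = 5*Z)
((-205 - G) + B(v(0)))² = ((-205 - 1*(-182)) + 5*(3 + 2*0))² = ((-205 + 182) + 5*(3 + 0))² = (-23 + 5*3)² = (-23 + 15)² = (-8)² = 64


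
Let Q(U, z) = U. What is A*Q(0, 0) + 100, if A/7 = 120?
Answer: 100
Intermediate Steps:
A = 840 (A = 7*120 = 840)
A*Q(0, 0) + 100 = 840*0 + 100 = 0 + 100 = 100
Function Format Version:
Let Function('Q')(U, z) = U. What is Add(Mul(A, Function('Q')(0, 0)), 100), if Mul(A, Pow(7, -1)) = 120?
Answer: 100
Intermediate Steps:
A = 840 (A = Mul(7, 120) = 840)
Add(Mul(A, Function('Q')(0, 0)), 100) = Add(Mul(840, 0), 100) = Add(0, 100) = 100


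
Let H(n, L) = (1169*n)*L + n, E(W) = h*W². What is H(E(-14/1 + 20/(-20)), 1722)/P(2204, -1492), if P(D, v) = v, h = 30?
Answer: -6793939125/746 ≈ -9.1072e+6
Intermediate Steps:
E(W) = 30*W²
H(n, L) = n + 1169*L*n (H(n, L) = 1169*L*n + n = n + 1169*L*n)
H(E(-14/1 + 20/(-20)), 1722)/P(2204, -1492) = ((30*(-14/1 + 20/(-20))²)*(1 + 1169*1722))/(-1492) = ((30*(-14*1 + 20*(-1/20))²)*(1 + 2013018))*(-1/1492) = ((30*(-14 - 1)²)*2013019)*(-1/1492) = ((30*(-15)²)*2013019)*(-1/1492) = ((30*225)*2013019)*(-1/1492) = (6750*2013019)*(-1/1492) = 13587878250*(-1/1492) = -6793939125/746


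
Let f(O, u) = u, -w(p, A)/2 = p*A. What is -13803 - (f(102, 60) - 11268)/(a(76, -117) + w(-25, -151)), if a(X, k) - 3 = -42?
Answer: -104762175/7589 ≈ -13804.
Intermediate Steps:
w(p, A) = -2*A*p (w(p, A) = -2*p*A = -2*A*p)
a(X, k) = -39 (a(X, k) = 3 - 42 = -39)
-13803 - (f(102, 60) - 11268)/(a(76, -117) + w(-25, -151)) = -13803 - (60 - 11268)/(-39 - 2*(-151)*(-25)) = -13803 - (-11208)/(-39 - 7550) = -13803 - (-11208)/(-7589) = -13803 - (-11208)*(-1)/7589 = -13803 - 1*11208/7589 = -13803 - 11208/7589 = -104762175/7589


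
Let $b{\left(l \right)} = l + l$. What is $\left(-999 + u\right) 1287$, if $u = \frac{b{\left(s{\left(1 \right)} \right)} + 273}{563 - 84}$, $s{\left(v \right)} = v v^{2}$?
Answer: $- \frac{615502602}{479} \approx -1.285 \cdot 10^{6}$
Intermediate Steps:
$s{\left(v \right)} = v^{3}$
$b{\left(l \right)} = 2 l$
$u = \frac{275}{479}$ ($u = \frac{2 \cdot 1^{3} + 273}{563 - 84} = \frac{2 \cdot 1 + 273}{479} = \left(2 + 273\right) \frac{1}{479} = 275 \cdot \frac{1}{479} = \frac{275}{479} \approx 0.57411$)
$\left(-999 + u\right) 1287 = \left(-999 + \frac{275}{479}\right) 1287 = \left(- \frac{478246}{479}\right) 1287 = - \frac{615502602}{479}$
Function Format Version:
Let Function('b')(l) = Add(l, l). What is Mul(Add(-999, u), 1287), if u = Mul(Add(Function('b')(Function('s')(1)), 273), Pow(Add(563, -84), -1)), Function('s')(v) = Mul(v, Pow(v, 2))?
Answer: Rational(-615502602, 479) ≈ -1.2850e+6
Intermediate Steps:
Function('s')(v) = Pow(v, 3)
Function('b')(l) = Mul(2, l)
u = Rational(275, 479) (u = Mul(Add(Mul(2, Pow(1, 3)), 273), Pow(Add(563, -84), -1)) = Mul(Add(Mul(2, 1), 273), Pow(479, -1)) = Mul(Add(2, 273), Rational(1, 479)) = Mul(275, Rational(1, 479)) = Rational(275, 479) ≈ 0.57411)
Mul(Add(-999, u), 1287) = Mul(Add(-999, Rational(275, 479)), 1287) = Mul(Rational(-478246, 479), 1287) = Rational(-615502602, 479)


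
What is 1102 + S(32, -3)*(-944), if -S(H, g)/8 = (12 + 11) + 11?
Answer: 257870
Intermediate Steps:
S(H, g) = -272 (S(H, g) = -8*((12 + 11) + 11) = -8*(23 + 11) = -8*34 = -272)
1102 + S(32, -3)*(-944) = 1102 - 272*(-944) = 1102 + 256768 = 257870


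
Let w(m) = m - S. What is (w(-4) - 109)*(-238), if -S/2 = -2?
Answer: 27846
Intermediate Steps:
S = 4 (S = -2*(-2) = 4)
w(m) = -4 + m (w(m) = m - 1*4 = m - 4 = -4 + m)
(w(-4) - 109)*(-238) = ((-4 - 4) - 109)*(-238) = (-8 - 109)*(-238) = -117*(-238) = 27846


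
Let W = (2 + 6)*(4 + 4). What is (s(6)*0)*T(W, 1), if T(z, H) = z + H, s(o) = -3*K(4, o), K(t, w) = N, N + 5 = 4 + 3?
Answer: 0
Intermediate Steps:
N = 2 (N = -5 + (4 + 3) = -5 + 7 = 2)
K(t, w) = 2
W = 64 (W = 8*8 = 64)
s(o) = -6 (s(o) = -3*2 = -6)
T(z, H) = H + z
(s(6)*0)*T(W, 1) = (-6*0)*(1 + 64) = 0*65 = 0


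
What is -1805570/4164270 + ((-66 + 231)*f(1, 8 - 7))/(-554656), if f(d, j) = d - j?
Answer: -180557/416427 ≈ -0.43359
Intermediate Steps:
-1805570/4164270 + ((-66 + 231)*f(1, 8 - 7))/(-554656) = -1805570/4164270 + ((-66 + 231)*(1 - (8 - 7)))/(-554656) = -1805570*1/4164270 + (165*(1 - 1*1))*(-1/554656) = -180557/416427 + (165*(1 - 1))*(-1/554656) = -180557/416427 + (165*0)*(-1/554656) = -180557/416427 + 0*(-1/554656) = -180557/416427 + 0 = -180557/416427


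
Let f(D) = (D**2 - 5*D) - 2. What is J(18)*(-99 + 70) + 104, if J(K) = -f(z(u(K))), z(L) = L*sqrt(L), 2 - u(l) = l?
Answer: -118738 + 9280*I ≈ -1.1874e+5 + 9280.0*I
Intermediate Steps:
u(l) = 2 - l
z(L) = L**(3/2)
f(D) = -2 + D**2 - 5*D
J(K) = 2 - (2 - K)**3 + 5*(2 - K)**(3/2) (J(K) = -(-2 + ((2 - K)**(3/2))**2 - 5*(2 - K)**(3/2)) = -(-2 + (2 - K)**3 - 5*(2 - K)**(3/2)) = 2 - (2 - K)**3 + 5*(2 - K)**(3/2))
J(18)*(-99 + 70) + 104 = (2 + (-2 + 18)**3 + 5*(2 - 1*18)**(3/2))*(-99 + 70) + 104 = (2 + 16**3 + 5*(2 - 18)**(3/2))*(-29) + 104 = (2 + 4096 + 5*(-16)**(3/2))*(-29) + 104 = (2 + 4096 + 5*(-64*I))*(-29) + 104 = (2 + 4096 - 320*I)*(-29) + 104 = (4098 - 320*I)*(-29) + 104 = (-118842 + 9280*I) + 104 = -118738 + 9280*I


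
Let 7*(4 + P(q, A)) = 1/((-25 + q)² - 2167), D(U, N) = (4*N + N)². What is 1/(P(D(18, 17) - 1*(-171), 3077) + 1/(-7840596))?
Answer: -1490914097842764/5963656577603917 ≈ -0.25000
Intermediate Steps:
D(U, N) = 25*N² (D(U, N) = (5*N)² = 25*N²)
P(q, A) = -4 + 1/(7*(-2167 + (-25 + q)²)) (P(q, A) = -4 + 1/(7*((-25 + q)² - 2167)) = -4 + 1/(7*(-2167 + (-25 + q)²)))
1/(P(D(18, 17) - 1*(-171), 3077) + 1/(-7840596)) = 1/((60677 - 28*(-25 + (25*17² - 1*(-171)))²)/(7*(-2167 + (-25 + (25*17² - 1*(-171)))²)) + 1/(-7840596)) = 1/((60677 - 28*(-25 + (25*289 + 171))²)/(7*(-2167 + (-25 + (25*289 + 171))²)) - 1/7840596) = 1/((60677 - 28*(-25 + (7225 + 171))²)/(7*(-2167 + (-25 + (7225 + 171))²)) - 1/7840596) = 1/((60677 - 28*(-25 + 7396)²)/(7*(-2167 + (-25 + 7396)²)) - 1/7840596) = 1/((60677 - 28*7371²)/(7*(-2167 + 7371²)) - 1/7840596) = 1/((60677 - 28*54331641)/(7*(-2167 + 54331641)) - 1/7840596) = 1/((⅐)*(60677 - 1521285948)/54329474 - 1/7840596) = 1/((⅐)*(1/54329474)*(-1521225271) - 1/7840596) = 1/(-1521225271/380306318 - 1/7840596) = 1/(-5963656577603917/1490914097842764) = -1490914097842764/5963656577603917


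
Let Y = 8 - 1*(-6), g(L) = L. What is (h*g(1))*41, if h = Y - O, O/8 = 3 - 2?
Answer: 246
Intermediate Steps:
O = 8 (O = 8*(3 - 2) = 8*1 = 8)
Y = 14 (Y = 8 + 6 = 14)
h = 6 (h = 14 - 1*8 = 14 - 8 = 6)
(h*g(1))*41 = (6*1)*41 = 6*41 = 246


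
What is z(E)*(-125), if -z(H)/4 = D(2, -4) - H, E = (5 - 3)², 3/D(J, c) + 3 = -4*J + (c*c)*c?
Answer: -2020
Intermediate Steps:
D(J, c) = 3/(-3 + c³ - 4*J) (D(J, c) = 3/(-3 + (-4*J + (c*c)*c)) = 3/(-3 + (-4*J + c²*c)) = 3/(-3 + (-4*J + c³)) = 3/(-3 + (c³ - 4*J)) = 3/(-3 + c³ - 4*J))
E = 4 (E = 2² = 4)
z(H) = 4/25 + 4*H (z(H) = -4*(3/(-3 + (-4)³ - 4*2) - H) = -4*(3/(-3 - 64 - 8) - H) = -4*(3/(-75) - H) = -4*(3*(-1/75) - H) = -4*(-1/25 - H) = 4/25 + 4*H)
z(E)*(-125) = (4/25 + 4*4)*(-125) = (4/25 + 16)*(-125) = (404/25)*(-125) = -2020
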